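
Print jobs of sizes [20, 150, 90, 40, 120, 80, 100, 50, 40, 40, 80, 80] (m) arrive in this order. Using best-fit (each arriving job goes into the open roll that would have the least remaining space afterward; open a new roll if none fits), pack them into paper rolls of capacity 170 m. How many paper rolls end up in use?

6

  20 → roll 1 (new)  [load 20/170]
  150 → roll 1  [load 170/170]
  90 → roll 2 (new)  [load 90/170]
  40 → roll 2  [load 130/170]
  120 → roll 3 (new)  [load 120/170]
  80 → roll 4 (new)  [load 80/170]
  100 → roll 5 (new)  [load 100/170]
  50 → roll 3  [load 170/170]
  40 → roll 2  [load 170/170]
  40 → roll 5  [load 140/170]
  80 → roll 4  [load 160/170]
  80 → roll 6 (new)  [load 80/170]
6 paper rolls opened.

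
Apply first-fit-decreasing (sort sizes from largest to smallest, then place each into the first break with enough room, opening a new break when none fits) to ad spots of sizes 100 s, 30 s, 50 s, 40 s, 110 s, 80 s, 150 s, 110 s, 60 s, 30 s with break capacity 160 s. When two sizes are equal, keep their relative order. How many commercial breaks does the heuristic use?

5

Sorted descending: 150, 110, 110, 100, 80, 60, 50, 40, 30, 30.
  150 → break 1 (new)  [load 150/160]
  110 → break 2 (new)  [load 110/160]
  110 → break 3 (new)  [load 110/160]
  100 → break 4 (new)  [load 100/160]
  80 → break 5 (new)  [load 80/160]
  60 → break 4  [load 160/160]
  50 → break 2  [load 160/160]
  40 → break 3  [load 150/160]
  30 → break 5  [load 110/160]
  30 → break 5  [load 140/160]
5 commercial breaks opened.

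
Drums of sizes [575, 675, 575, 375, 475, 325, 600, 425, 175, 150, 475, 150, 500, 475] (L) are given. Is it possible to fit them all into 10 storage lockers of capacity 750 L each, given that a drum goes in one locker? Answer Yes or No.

Yes

A valid assignment using 10 storage lockers:
  locker 1: 675 = 675
  locker 2: 600 + 150 = 750
  locker 3: 575 + 175 = 750
  locker 4: 575 + 150 = 725
  locker 5: 500 = 500
  locker 6: 475 = 475
  locker 7: 475 = 475
  locker 8: 475 = 475
  locker 9: 425 + 325 = 750
  locker 10: 375 = 375
Every load is within 750 L, so 10 storage lockers suffice.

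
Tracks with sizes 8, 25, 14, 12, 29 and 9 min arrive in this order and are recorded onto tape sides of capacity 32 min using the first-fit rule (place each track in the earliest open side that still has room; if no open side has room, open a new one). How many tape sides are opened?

  8 → side 1 (new)  [load 8/32]
  25 → side 2 (new)  [load 25/32]
  14 → side 1  [load 22/32]
  12 → side 3 (new)  [load 12/32]
  29 → side 4 (new)  [load 29/32]
  9 → side 1  [load 31/32]
4 tape sides opened.

4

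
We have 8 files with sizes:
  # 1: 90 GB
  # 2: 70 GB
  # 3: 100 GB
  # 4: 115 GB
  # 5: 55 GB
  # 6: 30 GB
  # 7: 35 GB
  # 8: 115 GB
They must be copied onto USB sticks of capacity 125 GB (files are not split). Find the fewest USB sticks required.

6

Total = 115 + 115 + 100 + 90 + 70 + 55 + 35 + 30 = 610 GB.
Lower bound: ⌈610/125⌉ = 5 USB sticks.
A packing using 6 USB sticks:
  USB stick 1: 115 = 115
  USB stick 2: 115 = 115
  USB stick 3: 100 = 100
  USB stick 4: 90 + 35 = 125
  USB stick 5: 70 + 55 = 125
  USB stick 6: 30 = 30
No arrangement into 5 USB sticks stays within capacity, so 6 is optimal.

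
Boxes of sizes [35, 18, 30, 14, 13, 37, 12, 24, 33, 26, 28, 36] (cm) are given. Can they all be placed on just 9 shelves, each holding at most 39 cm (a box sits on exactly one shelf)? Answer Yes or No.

A valid assignment using 9 shelves:
  shelf 1: 37 = 37
  shelf 2: 36 = 36
  shelf 3: 35 = 35
  shelf 4: 33 = 33
  shelf 5: 30 = 30
  shelf 6: 28 = 28
  shelf 7: 26 + 13 = 39
  shelf 8: 24 + 14 = 38
  shelf 9: 18 + 12 = 30
Every load is within 39 cm, so 9 shelves suffice.

Yes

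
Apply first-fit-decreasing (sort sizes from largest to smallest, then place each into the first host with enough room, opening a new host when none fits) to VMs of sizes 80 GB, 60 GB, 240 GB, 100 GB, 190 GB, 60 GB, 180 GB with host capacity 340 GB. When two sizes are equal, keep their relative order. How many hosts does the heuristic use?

Sorted descending: 240, 190, 180, 100, 80, 60, 60.
  240 → host 1 (new)  [load 240/340]
  190 → host 2 (new)  [load 190/340]
  180 → host 3 (new)  [load 180/340]
  100 → host 1  [load 340/340]
  80 → host 2  [load 270/340]
  60 → host 2  [load 330/340]
  60 → host 3  [load 240/340]
3 hosts opened.

3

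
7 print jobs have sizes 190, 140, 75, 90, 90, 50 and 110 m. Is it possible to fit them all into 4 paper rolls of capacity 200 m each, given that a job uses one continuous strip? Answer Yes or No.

A valid assignment using 4 paper rolls:
  roll 1: 190 = 190
  roll 2: 140 + 50 = 190
  roll 3: 110 + 90 = 200
  roll 4: 90 + 75 = 165
Every load is within 200 m, so 4 paper rolls suffice.

Yes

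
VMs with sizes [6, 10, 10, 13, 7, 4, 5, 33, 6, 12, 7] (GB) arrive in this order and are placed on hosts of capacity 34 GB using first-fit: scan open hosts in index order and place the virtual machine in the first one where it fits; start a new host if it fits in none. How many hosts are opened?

4

  6 → host 1 (new)  [load 6/34]
  10 → host 1  [load 16/34]
  10 → host 1  [load 26/34]
  13 → host 2 (new)  [load 13/34]
  7 → host 1  [load 33/34]
  4 → host 2  [load 17/34]
  5 → host 2  [load 22/34]
  33 → host 3 (new)  [load 33/34]
  6 → host 2  [load 28/34]
  12 → host 4 (new)  [load 12/34]
  7 → host 4  [load 19/34]
4 hosts opened.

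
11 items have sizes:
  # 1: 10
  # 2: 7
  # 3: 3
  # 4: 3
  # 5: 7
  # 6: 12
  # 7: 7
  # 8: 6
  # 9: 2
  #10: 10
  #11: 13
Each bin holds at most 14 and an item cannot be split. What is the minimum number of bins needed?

6

Total = 13 + 12 + 10 + 10 + 7 + 7 + 7 + 6 + 3 + 3 + 2 = 80.
Lower bound: ⌈80/14⌉ = 6 bins.
A packing using 6 bins:
  bin 1: 13 = 13
  bin 2: 12 + 2 = 14
  bin 3: 10 + 3 = 13
  bin 4: 10 + 3 = 13
  bin 5: 7 + 7 = 14
  bin 6: 7 + 6 = 13
This matches the lower bound, so 6 is optimal.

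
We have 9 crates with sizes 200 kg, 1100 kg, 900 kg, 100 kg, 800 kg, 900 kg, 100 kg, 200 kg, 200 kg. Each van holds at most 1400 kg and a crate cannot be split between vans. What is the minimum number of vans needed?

4

Total = 1100 + 900 + 900 + 800 + 200 + 200 + 200 + 100 + 100 = 4500 kg.
Lower bound: ⌈4500/1400⌉ = 4 vans.
A packing using 4 vans:
  van 1: 1100 + 200 + 100 = 1400
  van 2: 900 + 200 + 200 + 100 = 1400
  van 3: 900 = 900
  van 4: 800 = 800
This matches the lower bound, so 4 is optimal.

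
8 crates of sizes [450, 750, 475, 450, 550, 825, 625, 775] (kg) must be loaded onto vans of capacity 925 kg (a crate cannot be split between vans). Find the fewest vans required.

7

Total = 825 + 775 + 750 + 625 + 550 + 475 + 450 + 450 = 4900 kg.
Lower bound: ⌈4900/925⌉ = 6 vans.
A packing using 7 vans:
  van 1: 825 = 825
  van 2: 775 = 775
  van 3: 750 = 750
  van 4: 625 = 625
  van 5: 550 = 550
  van 6: 475 + 450 = 925
  van 7: 450 = 450
No arrangement into 6 vans stays within capacity, so 7 is optimal.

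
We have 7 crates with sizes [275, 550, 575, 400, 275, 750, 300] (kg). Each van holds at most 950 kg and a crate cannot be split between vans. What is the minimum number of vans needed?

Total = 750 + 575 + 550 + 400 + 300 + 275 + 275 = 3125 kg.
Lower bound: ⌈3125/950⌉ = 4 vans.
A packing using 4 vans:
  van 1: 750 = 750
  van 2: 575 + 300 = 875
  van 3: 550 + 400 = 950
  van 4: 275 + 275 = 550
This matches the lower bound, so 4 is optimal.

4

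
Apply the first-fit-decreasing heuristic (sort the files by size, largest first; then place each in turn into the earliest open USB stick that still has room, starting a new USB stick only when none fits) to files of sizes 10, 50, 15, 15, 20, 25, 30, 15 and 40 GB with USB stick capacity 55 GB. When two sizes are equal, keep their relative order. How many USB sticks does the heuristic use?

Sorted descending: 50, 40, 30, 25, 20, 15, 15, 15, 10.
  50 → USB stick 1 (new)  [load 50/55]
  40 → USB stick 2 (new)  [load 40/55]
  30 → USB stick 3 (new)  [load 30/55]
  25 → USB stick 3  [load 55/55]
  20 → USB stick 4 (new)  [load 20/55]
  15 → USB stick 2  [load 55/55]
  15 → USB stick 4  [load 35/55]
  15 → USB stick 4  [load 50/55]
  10 → USB stick 5 (new)  [load 10/55]
5 USB sticks opened.

5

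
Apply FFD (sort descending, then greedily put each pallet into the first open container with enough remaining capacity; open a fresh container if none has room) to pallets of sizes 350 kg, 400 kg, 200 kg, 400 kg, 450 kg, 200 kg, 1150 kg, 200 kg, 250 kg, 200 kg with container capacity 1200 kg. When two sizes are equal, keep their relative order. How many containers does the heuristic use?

Sorted descending: 1150, 450, 400, 400, 350, 250, 200, 200, 200, 200.
  1150 → container 1 (new)  [load 1150/1200]
  450 → container 2 (new)  [load 450/1200]
  400 → container 2  [load 850/1200]
  400 → container 3 (new)  [load 400/1200]
  350 → container 2  [load 1200/1200]
  250 → container 3  [load 650/1200]
  200 → container 3  [load 850/1200]
  200 → container 3  [load 1050/1200]
  200 → container 4 (new)  [load 200/1200]
  200 → container 4  [load 400/1200]
4 containers opened.

4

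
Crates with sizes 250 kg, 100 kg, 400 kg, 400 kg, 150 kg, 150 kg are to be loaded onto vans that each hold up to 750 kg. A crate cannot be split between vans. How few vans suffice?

2

Total = 400 + 400 + 250 + 150 + 150 + 100 = 1450 kg.
Lower bound: ⌈1450/750⌉ = 2 vans.
A packing using 2 vans:
  van 1: 400 + 250 + 100 = 750
  van 2: 400 + 150 + 150 = 700
This matches the lower bound, so 2 is optimal.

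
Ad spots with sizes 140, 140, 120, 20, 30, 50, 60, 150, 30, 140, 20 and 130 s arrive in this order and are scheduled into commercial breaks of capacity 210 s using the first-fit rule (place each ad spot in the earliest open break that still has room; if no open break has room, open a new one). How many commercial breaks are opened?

6

  140 → break 1 (new)  [load 140/210]
  140 → break 2 (new)  [load 140/210]
  120 → break 3 (new)  [load 120/210]
  20 → break 1  [load 160/210]
  30 → break 1  [load 190/210]
  50 → break 2  [load 190/210]
  60 → break 3  [load 180/210]
  150 → break 4 (new)  [load 150/210]
  30 → break 3  [load 210/210]
  140 → break 5 (new)  [load 140/210]
  20 → break 1  [load 210/210]
  130 → break 6 (new)  [load 130/210]
6 commercial breaks opened.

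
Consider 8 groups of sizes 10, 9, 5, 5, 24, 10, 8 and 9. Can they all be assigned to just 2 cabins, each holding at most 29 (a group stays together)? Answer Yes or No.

Total = 80; ⌈80/29⌉ = 3.
At least 3 cabins are required, but only 2 are allowed.

No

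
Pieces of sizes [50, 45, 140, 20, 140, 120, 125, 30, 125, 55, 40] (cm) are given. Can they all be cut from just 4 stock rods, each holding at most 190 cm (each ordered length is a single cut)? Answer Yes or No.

No

Total = 890 cm; ⌈890/190⌉ = 5.
At least 5 stock rods are required, but only 4 are allowed.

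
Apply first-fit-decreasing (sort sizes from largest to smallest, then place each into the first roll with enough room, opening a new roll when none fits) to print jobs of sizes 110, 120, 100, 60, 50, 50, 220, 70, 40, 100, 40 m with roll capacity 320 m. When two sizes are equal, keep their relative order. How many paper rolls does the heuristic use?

4

Sorted descending: 220, 120, 110, 100, 100, 70, 60, 50, 50, 40, 40.
  220 → roll 1 (new)  [load 220/320]
  120 → roll 2 (new)  [load 120/320]
  110 → roll 2  [load 230/320]
  100 → roll 1  [load 320/320]
  100 → roll 3 (new)  [load 100/320]
  70 → roll 2  [load 300/320]
  60 → roll 3  [load 160/320]
  50 → roll 3  [load 210/320]
  50 → roll 3  [load 260/320]
  40 → roll 3  [load 300/320]
  40 → roll 4 (new)  [load 40/320]
4 paper rolls opened.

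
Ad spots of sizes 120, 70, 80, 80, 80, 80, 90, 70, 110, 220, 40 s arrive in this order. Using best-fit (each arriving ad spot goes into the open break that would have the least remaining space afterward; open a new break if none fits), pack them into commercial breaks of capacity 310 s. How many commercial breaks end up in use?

  120 → break 1 (new)  [load 120/310]
  70 → break 1  [load 190/310]
  80 → break 1  [load 270/310]
  80 → break 2 (new)  [load 80/310]
  80 → break 2  [load 160/310]
  80 → break 2  [load 240/310]
  90 → break 3 (new)  [load 90/310]
  70 → break 2  [load 310/310]
  110 → break 3  [load 200/310]
  220 → break 4 (new)  [load 220/310]
  40 → break 1  [load 310/310]
4 commercial breaks opened.

4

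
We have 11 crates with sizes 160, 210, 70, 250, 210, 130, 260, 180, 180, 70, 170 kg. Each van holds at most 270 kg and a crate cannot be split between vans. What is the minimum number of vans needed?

9

Total = 260 + 250 + 210 + 210 + 180 + 180 + 170 + 160 + 130 + 70 + 70 = 1890 kg.
Lower bound: ⌈1890/270⌉ = 7 vans.
Also, 8 crates each exceed 135 kg, and no two of those can share a van, so at least 8 vans are needed.
A packing using 9 vans:
  van 1: 260 = 260
  van 2: 250 = 250
  van 3: 210 = 210
  van 4: 210 = 210
  van 5: 180 + 70 = 250
  van 6: 180 + 70 = 250
  van 7: 170 = 170
  van 8: 160 = 160
  van 9: 130 = 130
No arrangement into 8 vans stays within capacity, so 9 is optimal.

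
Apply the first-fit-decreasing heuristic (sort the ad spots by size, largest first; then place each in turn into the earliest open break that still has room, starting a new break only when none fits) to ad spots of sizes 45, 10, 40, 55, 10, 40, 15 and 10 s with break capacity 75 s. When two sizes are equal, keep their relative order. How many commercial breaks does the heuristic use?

4

Sorted descending: 55, 45, 40, 40, 15, 10, 10, 10.
  55 → break 1 (new)  [load 55/75]
  45 → break 2 (new)  [load 45/75]
  40 → break 3 (new)  [load 40/75]
  40 → break 4 (new)  [load 40/75]
  15 → break 1  [load 70/75]
  10 → break 2  [load 55/75]
  10 → break 2  [load 65/75]
  10 → break 2  [load 75/75]
4 commercial breaks opened.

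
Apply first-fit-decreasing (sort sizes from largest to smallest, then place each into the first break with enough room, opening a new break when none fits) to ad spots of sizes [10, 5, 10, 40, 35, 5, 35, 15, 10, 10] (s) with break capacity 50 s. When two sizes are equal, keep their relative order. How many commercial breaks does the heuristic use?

Sorted descending: 40, 35, 35, 15, 10, 10, 10, 10, 5, 5.
  40 → break 1 (new)  [load 40/50]
  35 → break 2 (new)  [load 35/50]
  35 → break 3 (new)  [load 35/50]
  15 → break 2  [load 50/50]
  10 → break 1  [load 50/50]
  10 → break 3  [load 45/50]
  10 → break 4 (new)  [load 10/50]
  10 → break 4  [load 20/50]
  5 → break 3  [load 50/50]
  5 → break 4  [load 25/50]
4 commercial breaks opened.

4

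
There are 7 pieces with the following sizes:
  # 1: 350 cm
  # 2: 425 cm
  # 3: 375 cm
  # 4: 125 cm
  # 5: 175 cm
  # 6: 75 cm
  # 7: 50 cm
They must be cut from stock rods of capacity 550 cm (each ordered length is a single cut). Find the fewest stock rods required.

Total = 425 + 375 + 350 + 175 + 125 + 75 + 50 = 1575 cm.
Lower bound: ⌈1575/550⌉ = 3 stock rods.
A packing using 3 stock rods:
  stock rod 1: 425 + 125 = 550
  stock rod 2: 375 + 175 = 550
  stock rod 3: 350 + 75 + 50 = 475
This matches the lower bound, so 3 is optimal.

3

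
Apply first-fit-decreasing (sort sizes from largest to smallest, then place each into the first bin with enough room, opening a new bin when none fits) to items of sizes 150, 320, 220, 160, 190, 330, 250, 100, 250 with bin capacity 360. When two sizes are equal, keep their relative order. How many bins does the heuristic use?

7

Sorted descending: 330, 320, 250, 250, 220, 190, 160, 150, 100.
  330 → bin 1 (new)  [load 330/360]
  320 → bin 2 (new)  [load 320/360]
  250 → bin 3 (new)  [load 250/360]
  250 → bin 4 (new)  [load 250/360]
  220 → bin 5 (new)  [load 220/360]
  190 → bin 6 (new)  [load 190/360]
  160 → bin 6  [load 350/360]
  150 → bin 7 (new)  [load 150/360]
  100 → bin 3  [load 350/360]
7 bins opened.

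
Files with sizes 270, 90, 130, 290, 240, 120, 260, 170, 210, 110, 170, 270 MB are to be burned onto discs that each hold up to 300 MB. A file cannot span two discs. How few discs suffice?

Total = 290 + 270 + 270 + 260 + 240 + 210 + 170 + 170 + 130 + 120 + 110 + 90 = 2330 MB.
Lower bound: ⌈2330/300⌉ = 8 discs.
A packing using 9 discs:
  disc 1: 290 = 290
  disc 2: 270 = 270
  disc 3: 270 = 270
  disc 4: 260 = 260
  disc 5: 240 = 240
  disc 6: 210 + 90 = 300
  disc 7: 170 + 130 = 300
  disc 8: 170 + 120 = 290
  disc 9: 110 = 110
No arrangement into 8 discs stays within capacity, so 9 is optimal.

9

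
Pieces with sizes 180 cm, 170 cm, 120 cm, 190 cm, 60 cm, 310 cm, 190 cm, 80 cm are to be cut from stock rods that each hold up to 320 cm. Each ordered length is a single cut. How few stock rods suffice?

Total = 310 + 190 + 190 + 180 + 170 + 120 + 80 + 60 = 1300 cm.
Lower bound: ⌈1300/320⌉ = 5 stock rods.
A packing using 5 stock rods:
  stock rod 1: 310 = 310
  stock rod 2: 190 + 120 = 310
  stock rod 3: 190 + 80 = 270
  stock rod 4: 180 + 60 = 240
  stock rod 5: 170 = 170
This matches the lower bound, so 5 is optimal.

5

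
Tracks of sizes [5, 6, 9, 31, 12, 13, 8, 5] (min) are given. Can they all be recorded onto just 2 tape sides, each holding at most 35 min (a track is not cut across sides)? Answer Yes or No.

Total = 89 min; ⌈89/35⌉ = 3.
At least 3 tape sides are required, but only 2 are allowed.

No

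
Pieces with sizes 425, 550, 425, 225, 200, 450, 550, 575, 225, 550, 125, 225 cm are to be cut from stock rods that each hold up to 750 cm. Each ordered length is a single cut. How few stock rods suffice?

Total = 575 + 550 + 550 + 550 + 450 + 425 + 425 + 225 + 225 + 225 + 200 + 125 = 4525 cm.
Lower bound: ⌈4525/750⌉ = 7 stock rods.
A packing using 7 stock rods:
  stock rod 1: 575 + 125 = 700
  stock rod 2: 550 + 200 = 750
  stock rod 3: 550 = 550
  stock rod 4: 550 = 550
  stock rod 5: 450 + 225 = 675
  stock rod 6: 425 + 225 = 650
  stock rod 7: 425 + 225 = 650
This matches the lower bound, so 7 is optimal.

7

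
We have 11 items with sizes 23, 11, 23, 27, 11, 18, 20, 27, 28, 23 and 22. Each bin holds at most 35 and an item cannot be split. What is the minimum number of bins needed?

Total = 28 + 27 + 27 + 23 + 23 + 23 + 22 + 20 + 18 + 11 + 11 = 233.
Lower bound: ⌈233/35⌉ = 7 bins.
Also, 9 items each exceed 35/2, and no two of those can share a bin, so at least 9 bins are needed.
A packing using 9 bins:
  bin 1: 28 = 28
  bin 2: 27 = 27
  bin 3: 27 = 27
  bin 4: 23 + 11 = 34
  bin 5: 23 + 11 = 34
  bin 6: 23 = 23
  bin 7: 22 = 22
  bin 8: 20 = 20
  bin 9: 18 = 18
This matches the lower bound, so 9 is optimal.

9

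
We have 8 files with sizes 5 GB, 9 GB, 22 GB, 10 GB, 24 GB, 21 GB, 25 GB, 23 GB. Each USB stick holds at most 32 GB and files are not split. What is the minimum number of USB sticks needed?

5

Total = 25 + 24 + 23 + 22 + 21 + 10 + 9 + 5 = 139 GB.
Lower bound: ⌈139/32⌉ = 5 USB sticks.
A packing using 5 USB sticks:
  USB stick 1: 25 + 5 = 30
  USB stick 2: 24 = 24
  USB stick 3: 23 + 9 = 32
  USB stick 4: 22 + 10 = 32
  USB stick 5: 21 = 21
This matches the lower bound, so 5 is optimal.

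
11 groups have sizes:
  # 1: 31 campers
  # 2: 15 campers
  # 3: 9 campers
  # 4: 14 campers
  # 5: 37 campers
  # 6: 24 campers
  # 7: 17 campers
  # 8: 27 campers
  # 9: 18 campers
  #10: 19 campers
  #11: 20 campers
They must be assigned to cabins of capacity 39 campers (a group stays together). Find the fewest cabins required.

Total = 37 + 31 + 27 + 24 + 20 + 19 + 18 + 17 + 15 + 14 + 9 = 231 campers.
Lower bound: ⌈231/39⌉ = 6 cabins.
A packing using 7 cabins:
  cabin 1: 37 = 37
  cabin 2: 31 = 31
  cabin 3: 27 + 9 = 36
  cabin 4: 24 + 15 = 39
  cabin 5: 20 + 19 = 39
  cabin 6: 18 + 17 = 35
  cabin 7: 14 = 14
No arrangement into 6 cabins stays within capacity, so 7 is optimal.

7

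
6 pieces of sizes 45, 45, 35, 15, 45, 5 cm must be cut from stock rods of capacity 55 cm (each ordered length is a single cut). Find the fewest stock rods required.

Total = 45 + 45 + 45 + 35 + 15 + 5 = 190 cm.
Lower bound: ⌈190/55⌉ = 4 stock rods.
A packing using 4 stock rods:
  stock rod 1: 45 + 5 = 50
  stock rod 2: 45 = 45
  stock rod 3: 45 = 45
  stock rod 4: 35 + 15 = 50
This matches the lower bound, so 4 is optimal.

4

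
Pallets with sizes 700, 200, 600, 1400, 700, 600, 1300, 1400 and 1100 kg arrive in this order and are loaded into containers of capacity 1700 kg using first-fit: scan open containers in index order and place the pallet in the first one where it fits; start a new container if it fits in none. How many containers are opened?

  700 → container 1 (new)  [load 700/1700]
  200 → container 1  [load 900/1700]
  600 → container 1  [load 1500/1700]
  1400 → container 2 (new)  [load 1400/1700]
  700 → container 3 (new)  [load 700/1700]
  600 → container 3  [load 1300/1700]
  1300 → container 4 (new)  [load 1300/1700]
  1400 → container 5 (new)  [load 1400/1700]
  1100 → container 6 (new)  [load 1100/1700]
6 containers opened.

6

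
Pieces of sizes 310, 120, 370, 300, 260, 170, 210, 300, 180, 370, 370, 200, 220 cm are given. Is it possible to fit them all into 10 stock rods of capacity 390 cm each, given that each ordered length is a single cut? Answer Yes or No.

A valid assignment using 10 stock rods:
  stock rod 1: 370 = 370
  stock rod 2: 370 = 370
  stock rod 3: 370 = 370
  stock rod 4: 310 = 310
  stock rod 5: 300 = 300
  stock rod 6: 300 = 300
  stock rod 7: 260 + 120 = 380
  stock rod 8: 220 + 170 = 390
  stock rod 9: 210 + 180 = 390
  stock rod 10: 200 = 200
Every load is within 390 cm, so 10 stock rods suffice.

Yes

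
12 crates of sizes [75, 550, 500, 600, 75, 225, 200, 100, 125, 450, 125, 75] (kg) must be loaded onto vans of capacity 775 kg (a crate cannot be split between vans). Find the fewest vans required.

4

Total = 600 + 550 + 500 + 450 + 225 + 200 + 125 + 125 + 100 + 75 + 75 + 75 = 3100 kg.
Lower bound: ⌈3100/775⌉ = 4 vans.
A packing using 4 vans:
  van 1: 600 + 100 + 75 = 775
  van 2: 550 + 225 = 775
  van 3: 500 + 200 + 75 = 775
  van 4: 450 + 125 + 125 + 75 = 775
This matches the lower bound, so 4 is optimal.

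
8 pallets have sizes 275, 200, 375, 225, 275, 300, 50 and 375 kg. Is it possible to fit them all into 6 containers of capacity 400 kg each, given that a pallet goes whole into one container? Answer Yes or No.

Total = 2075 kg; ⌈2075/400⌉ = 6.
The bound of 6 does not rule out 6, but exhaustive search shows no assignment into 6 containers of capacity 400 kg exists — the minimum is 7.

No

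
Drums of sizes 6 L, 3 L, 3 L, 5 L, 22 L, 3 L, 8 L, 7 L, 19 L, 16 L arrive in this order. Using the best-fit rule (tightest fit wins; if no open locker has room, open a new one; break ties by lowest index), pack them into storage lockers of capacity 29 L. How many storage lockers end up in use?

  6 → locker 1 (new)  [load 6/29]
  3 → locker 1  [load 9/29]
  3 → locker 1  [load 12/29]
  5 → locker 1  [load 17/29]
  22 → locker 2 (new)  [load 22/29]
  3 → locker 2  [load 25/29]
  8 → locker 1  [load 25/29]
  7 → locker 3 (new)  [load 7/29]
  19 → locker 3  [load 26/29]
  16 → locker 4 (new)  [load 16/29]
4 storage lockers opened.

4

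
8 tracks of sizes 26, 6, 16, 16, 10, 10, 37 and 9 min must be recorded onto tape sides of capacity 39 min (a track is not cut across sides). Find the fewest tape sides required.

Total = 37 + 26 + 16 + 16 + 10 + 10 + 9 + 6 = 130 min.
Lower bound: ⌈130/39⌉ = 4 tape sides.
A packing using 4 tape sides:
  side 1: 37 = 37
  side 2: 26 + 10 = 36
  side 3: 16 + 16 + 6 = 38
  side 4: 10 + 9 = 19
This matches the lower bound, so 4 is optimal.

4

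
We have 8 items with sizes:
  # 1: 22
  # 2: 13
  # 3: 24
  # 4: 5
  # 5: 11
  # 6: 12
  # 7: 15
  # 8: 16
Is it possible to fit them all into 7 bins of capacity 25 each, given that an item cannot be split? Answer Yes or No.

Yes

A valid assignment using 6 bins:
  bin 1: 24 = 24
  bin 2: 22 = 22
  bin 3: 16 + 5 = 21
  bin 4: 15 = 15
  bin 5: 13 + 12 = 25
  bin 6: 11 = 11
That uses only 6 ≤ 7, so 7 bins are enough.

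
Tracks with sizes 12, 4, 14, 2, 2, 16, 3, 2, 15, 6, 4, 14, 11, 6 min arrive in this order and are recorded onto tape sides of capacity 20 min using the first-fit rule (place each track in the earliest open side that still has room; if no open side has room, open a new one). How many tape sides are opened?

6

  12 → side 1 (new)  [load 12/20]
  4 → side 1  [load 16/20]
  14 → side 2 (new)  [load 14/20]
  2 → side 1  [load 18/20]
  2 → side 1  [load 20/20]
  16 → side 3 (new)  [load 16/20]
  3 → side 2  [load 17/20]
  2 → side 2  [load 19/20]
  15 → side 4 (new)  [load 15/20]
  6 → side 5 (new)  [load 6/20]
  4 → side 3  [load 20/20]
  14 → side 5  [load 20/20]
  11 → side 6 (new)  [load 11/20]
  6 → side 6  [load 17/20]
6 tape sides opened.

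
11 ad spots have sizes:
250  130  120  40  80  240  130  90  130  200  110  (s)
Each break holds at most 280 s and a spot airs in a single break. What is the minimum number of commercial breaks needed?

6

Total = 250 + 240 + 200 + 130 + 130 + 130 + 120 + 110 + 90 + 80 + 40 = 1520 s.
Lower bound: ⌈1520/280⌉ = 6 commercial breaks.
A packing using 6 commercial breaks:
  break 1: 250 = 250
  break 2: 240 + 40 = 280
  break 3: 200 + 80 = 280
  break 4: 130 + 130 = 260
  break 5: 130 + 120 = 250
  break 6: 110 + 90 = 200
This matches the lower bound, so 6 is optimal.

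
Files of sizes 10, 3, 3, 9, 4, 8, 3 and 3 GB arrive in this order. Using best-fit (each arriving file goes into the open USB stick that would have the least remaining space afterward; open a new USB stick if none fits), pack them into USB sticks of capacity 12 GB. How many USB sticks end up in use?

4

  10 → USB stick 1 (new)  [load 10/12]
  3 → USB stick 2 (new)  [load 3/12]
  3 → USB stick 2  [load 6/12]
  9 → USB stick 3 (new)  [load 9/12]
  4 → USB stick 2  [load 10/12]
  8 → USB stick 4 (new)  [load 8/12]
  3 → USB stick 3  [load 12/12]
  3 → USB stick 4  [load 11/12]
4 USB sticks opened.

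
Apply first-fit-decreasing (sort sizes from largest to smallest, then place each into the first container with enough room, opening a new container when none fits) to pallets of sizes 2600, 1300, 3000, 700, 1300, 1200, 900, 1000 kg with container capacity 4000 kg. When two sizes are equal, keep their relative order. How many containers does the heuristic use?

4

Sorted descending: 3000, 2600, 1300, 1300, 1200, 1000, 900, 700.
  3000 → container 1 (new)  [load 3000/4000]
  2600 → container 2 (new)  [load 2600/4000]
  1300 → container 2  [load 3900/4000]
  1300 → container 3 (new)  [load 1300/4000]
  1200 → container 3  [load 2500/4000]
  1000 → container 1  [load 4000/4000]
  900 → container 3  [load 3400/4000]
  700 → container 4 (new)  [load 700/4000]
4 containers opened.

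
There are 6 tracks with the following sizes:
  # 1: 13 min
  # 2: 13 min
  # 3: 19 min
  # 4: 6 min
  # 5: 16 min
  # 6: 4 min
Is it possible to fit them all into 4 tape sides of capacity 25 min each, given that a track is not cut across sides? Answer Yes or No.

Yes

A valid assignment using 4 tape sides:
  side 1: 19 + 6 = 25
  side 2: 16 + 4 = 20
  side 3: 13 = 13
  side 4: 13 = 13
Every load is within 25 min, so 4 tape sides suffice.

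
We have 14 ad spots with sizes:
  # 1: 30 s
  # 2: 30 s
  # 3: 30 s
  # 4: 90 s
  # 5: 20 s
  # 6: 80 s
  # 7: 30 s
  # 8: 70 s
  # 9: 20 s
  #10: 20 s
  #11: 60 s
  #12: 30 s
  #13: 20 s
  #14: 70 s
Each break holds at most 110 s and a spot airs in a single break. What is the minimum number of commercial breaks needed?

Total = 90 + 80 + 70 + 70 + 60 + 30 + 30 + 30 + 30 + 30 + 20 + 20 + 20 + 20 = 600 s.
Lower bound: ⌈600/110⌉ = 6 commercial breaks.
A packing using 6 commercial breaks:
  break 1: 90 + 20 = 110
  break 2: 80 + 30 = 110
  break 3: 70 + 30 = 100
  break 4: 70 + 30 = 100
  break 5: 60 + 30 + 20 = 110
  break 6: 30 + 20 + 20 = 70
This matches the lower bound, so 6 is optimal.

6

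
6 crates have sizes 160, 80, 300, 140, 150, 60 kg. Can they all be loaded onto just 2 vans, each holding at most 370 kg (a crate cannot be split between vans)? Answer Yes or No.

No

Total = 890 kg; ⌈890/370⌉ = 3.
At least 3 vans are required, but only 2 are allowed.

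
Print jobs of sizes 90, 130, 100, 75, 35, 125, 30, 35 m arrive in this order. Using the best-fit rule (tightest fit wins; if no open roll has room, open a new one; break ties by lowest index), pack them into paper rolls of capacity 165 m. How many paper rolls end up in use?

4

  90 → roll 1 (new)  [load 90/165]
  130 → roll 2 (new)  [load 130/165]
  100 → roll 3 (new)  [load 100/165]
  75 → roll 1  [load 165/165]
  35 → roll 2  [load 165/165]
  125 → roll 4 (new)  [load 125/165]
  30 → roll 4  [load 155/165]
  35 → roll 3  [load 135/165]
4 paper rolls opened.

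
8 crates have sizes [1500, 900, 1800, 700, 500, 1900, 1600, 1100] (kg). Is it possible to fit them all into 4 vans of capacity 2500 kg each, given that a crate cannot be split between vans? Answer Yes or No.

Total = 10000 kg; ⌈10000/2500⌉ = 4.
The bound of 4 does not rule out 4, but exhaustive search shows no assignment into 4 vans of capacity 2500 kg exists — the minimum is 5.

No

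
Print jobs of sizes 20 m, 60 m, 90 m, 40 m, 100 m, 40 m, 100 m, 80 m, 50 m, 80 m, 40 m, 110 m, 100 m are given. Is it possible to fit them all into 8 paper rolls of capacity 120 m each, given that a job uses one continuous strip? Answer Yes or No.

No

Total = 910 m; ⌈910/120⌉ = 8.
The bound of 8 does not rule out 8, but exhaustive search shows no assignment into 8 paper rolls of capacity 120 m exists — the minimum is 9.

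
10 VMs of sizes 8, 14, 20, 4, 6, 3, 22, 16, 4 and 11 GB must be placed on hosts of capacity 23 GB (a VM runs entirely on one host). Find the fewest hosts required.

Total = 22 + 20 + 16 + 14 + 11 + 8 + 6 + 4 + 4 + 3 = 108 GB.
Lower bound: ⌈108/23⌉ = 5 hosts.
A packing using 5 hosts:
  host 1: 22 = 22
  host 2: 20 + 3 = 23
  host 3: 16 + 6 = 22
  host 4: 14 + 8 = 22
  host 5: 11 + 4 + 4 = 19
This matches the lower bound, so 5 is optimal.

5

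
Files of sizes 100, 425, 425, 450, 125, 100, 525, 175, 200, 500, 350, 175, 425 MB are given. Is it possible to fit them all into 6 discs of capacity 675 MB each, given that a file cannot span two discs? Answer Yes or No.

Total = 3975 MB; ⌈3975/675⌉ = 6.
7 files each exceed half the capacity and cannot share a disc, forcing at least 7 discs.
At least 7 discs are required, but only 6 are allowed.

No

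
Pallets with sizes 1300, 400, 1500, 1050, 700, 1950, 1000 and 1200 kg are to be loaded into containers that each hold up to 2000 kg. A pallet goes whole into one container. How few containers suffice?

6

Total = 1950 + 1500 + 1300 + 1200 + 1050 + 1000 + 700 + 400 = 9100 kg.
Lower bound: ⌈9100/2000⌉ = 5 containers.
A packing using 6 containers:
  container 1: 1950 = 1950
  container 2: 1500 + 400 = 1900
  container 3: 1300 + 700 = 2000
  container 4: 1200 = 1200
  container 5: 1050 = 1050
  container 6: 1000 = 1000
No arrangement into 5 containers stays within capacity, so 6 is optimal.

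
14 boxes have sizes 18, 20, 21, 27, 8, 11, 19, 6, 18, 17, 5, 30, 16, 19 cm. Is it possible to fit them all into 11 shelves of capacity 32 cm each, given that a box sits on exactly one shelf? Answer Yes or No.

Yes

A valid assignment using 10 shelves:
  shelf 1: 30 = 30
  shelf 2: 27 + 5 = 32
  shelf 3: 21 + 11 = 32
  shelf 4: 20 + 8 = 28
  shelf 5: 19 + 6 = 25
  shelf 6: 19 = 19
  shelf 7: 18 = 18
  shelf 8: 18 = 18
  shelf 9: 17 = 17
  shelf 10: 16 = 16
That uses only 10 ≤ 11, so 11 shelves are enough.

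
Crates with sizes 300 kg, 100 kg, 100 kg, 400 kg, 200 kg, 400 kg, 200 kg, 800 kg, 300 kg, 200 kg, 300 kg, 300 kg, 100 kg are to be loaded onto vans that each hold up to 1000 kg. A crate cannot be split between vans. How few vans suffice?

Total = 800 + 400 + 400 + 300 + 300 + 300 + 300 + 200 + 200 + 200 + 100 + 100 + 100 = 3700 kg.
Lower bound: ⌈3700/1000⌉ = 4 vans.
A packing using 4 vans:
  van 1: 800 + 200 = 1000
  van 2: 400 + 400 + 200 = 1000
  van 3: 300 + 300 + 300 + 100 = 1000
  van 4: 300 + 200 + 100 + 100 = 700
This matches the lower bound, so 4 is optimal.

4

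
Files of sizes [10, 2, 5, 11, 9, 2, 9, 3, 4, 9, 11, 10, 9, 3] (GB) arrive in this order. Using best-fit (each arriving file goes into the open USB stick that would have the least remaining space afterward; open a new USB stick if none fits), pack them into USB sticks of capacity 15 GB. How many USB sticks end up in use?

8

  10 → USB stick 1 (new)  [load 10/15]
  2 → USB stick 1  [load 12/15]
  5 → USB stick 2 (new)  [load 5/15]
  11 → USB stick 3 (new)  [load 11/15]
  9 → USB stick 2  [load 14/15]
  2 → USB stick 1  [load 14/15]
  9 → USB stick 4 (new)  [load 9/15]
  3 → USB stick 3  [load 14/15]
  4 → USB stick 4  [load 13/15]
  9 → USB stick 5 (new)  [load 9/15]
  11 → USB stick 6 (new)  [load 11/15]
  10 → USB stick 7 (new)  [load 10/15]
  9 → USB stick 8 (new)  [load 9/15]
  3 → USB stick 6  [load 14/15]
8 USB sticks opened.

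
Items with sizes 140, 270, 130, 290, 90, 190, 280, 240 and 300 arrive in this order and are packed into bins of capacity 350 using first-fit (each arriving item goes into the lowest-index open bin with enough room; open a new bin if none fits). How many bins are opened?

7

  140 → bin 1 (new)  [load 140/350]
  270 → bin 2 (new)  [load 270/350]
  130 → bin 1  [load 270/350]
  290 → bin 3 (new)  [load 290/350]
  90 → bin 4 (new)  [load 90/350]
  190 → bin 4  [load 280/350]
  280 → bin 5 (new)  [load 280/350]
  240 → bin 6 (new)  [load 240/350]
  300 → bin 7 (new)  [load 300/350]
7 bins opened.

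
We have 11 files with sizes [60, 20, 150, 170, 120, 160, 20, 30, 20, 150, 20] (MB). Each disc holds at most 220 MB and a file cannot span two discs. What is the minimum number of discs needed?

Total = 170 + 160 + 150 + 150 + 120 + 60 + 30 + 20 + 20 + 20 + 20 = 920 MB.
Lower bound: ⌈920/220⌉ = 5 discs.
A packing using 5 discs:
  disc 1: 170 + 30 + 20 = 220
  disc 2: 160 + 60 = 220
  disc 3: 150 + 20 + 20 + 20 = 210
  disc 4: 150 = 150
  disc 5: 120 = 120
This matches the lower bound, so 5 is optimal.

5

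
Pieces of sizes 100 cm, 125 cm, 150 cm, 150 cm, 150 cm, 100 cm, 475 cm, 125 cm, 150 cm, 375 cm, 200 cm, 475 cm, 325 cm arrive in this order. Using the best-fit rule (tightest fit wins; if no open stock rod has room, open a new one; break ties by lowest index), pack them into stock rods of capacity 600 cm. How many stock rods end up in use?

  100 → stock rod 1 (new)  [load 100/600]
  125 → stock rod 1  [load 225/600]
  150 → stock rod 1  [load 375/600]
  150 → stock rod 1  [load 525/600]
  150 → stock rod 2 (new)  [load 150/600]
  100 → stock rod 2  [load 250/600]
  475 → stock rod 3 (new)  [load 475/600]
  125 → stock rod 3  [load 600/600]
  150 → stock rod 2  [load 400/600]
  375 → stock rod 4 (new)  [load 375/600]
  200 → stock rod 2  [load 600/600]
  475 → stock rod 5 (new)  [load 475/600]
  325 → stock rod 6 (new)  [load 325/600]
6 stock rods opened.

6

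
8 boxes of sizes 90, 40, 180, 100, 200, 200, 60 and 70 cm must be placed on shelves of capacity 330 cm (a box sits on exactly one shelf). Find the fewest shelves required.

3

Total = 200 + 200 + 180 + 100 + 90 + 70 + 60 + 40 = 940 cm.
Lower bound: ⌈940/330⌉ = 3 shelves.
A packing using 3 shelves:
  shelf 1: 200 + 100 = 300
  shelf 2: 200 + 90 + 40 = 330
  shelf 3: 180 + 70 + 60 = 310
This matches the lower bound, so 3 is optimal.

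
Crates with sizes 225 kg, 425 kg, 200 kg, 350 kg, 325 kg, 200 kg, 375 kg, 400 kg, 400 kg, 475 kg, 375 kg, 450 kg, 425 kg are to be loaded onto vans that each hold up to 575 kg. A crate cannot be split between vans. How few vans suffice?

Total = 475 + 450 + 425 + 425 + 400 + 400 + 375 + 375 + 350 + 325 + 225 + 200 + 200 = 4625 kg.
Lower bound: ⌈4625/575⌉ = 9 vans.
Also, 10 crates each exceed 575/2 kg, and no two of those can share a van, so at least 10 vans are needed.
A packing using 10 vans:
  van 1: 475 = 475
  van 2: 450 = 450
  van 3: 425 = 425
  van 4: 425 = 425
  van 5: 400 = 400
  van 6: 400 = 400
  van 7: 375 + 200 = 575
  van 8: 375 + 200 = 575
  van 9: 350 + 225 = 575
  van 10: 325 = 325
This matches the lower bound, so 10 is optimal.

10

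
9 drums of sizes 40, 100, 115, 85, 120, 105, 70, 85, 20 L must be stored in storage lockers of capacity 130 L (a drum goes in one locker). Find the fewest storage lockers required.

7

Total = 120 + 115 + 105 + 100 + 85 + 85 + 70 + 40 + 20 = 740 L.
Lower bound: ⌈740/130⌉ = 6 storage lockers.
Also, 7 drums each exceed 65 L, and no two of those can share a locker, so at least 7 storage lockers are needed.
A packing using 7 storage lockers:
  locker 1: 120 = 120
  locker 2: 115 = 115
  locker 3: 105 + 20 = 125
  locker 4: 100 = 100
  locker 5: 85 + 40 = 125
  locker 6: 85 = 85
  locker 7: 70 = 70
This matches the lower bound, so 7 is optimal.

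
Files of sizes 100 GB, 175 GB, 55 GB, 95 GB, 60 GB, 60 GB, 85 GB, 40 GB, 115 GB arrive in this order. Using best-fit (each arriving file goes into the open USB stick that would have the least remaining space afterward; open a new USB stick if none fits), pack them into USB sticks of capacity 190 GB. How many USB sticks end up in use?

  100 → USB stick 1 (new)  [load 100/190]
  175 → USB stick 2 (new)  [load 175/190]
  55 → USB stick 1  [load 155/190]
  95 → USB stick 3 (new)  [load 95/190]
  60 → USB stick 3  [load 155/190]
  60 → USB stick 4 (new)  [load 60/190]
  85 → USB stick 4  [load 145/190]
  40 → USB stick 4  [load 185/190]
  115 → USB stick 5 (new)  [load 115/190]
5 USB sticks opened.

5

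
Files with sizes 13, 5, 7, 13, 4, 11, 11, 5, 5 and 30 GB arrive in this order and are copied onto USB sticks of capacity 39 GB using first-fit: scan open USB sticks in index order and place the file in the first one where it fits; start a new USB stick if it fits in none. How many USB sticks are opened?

3

  13 → USB stick 1 (new)  [load 13/39]
  5 → USB stick 1  [load 18/39]
  7 → USB stick 1  [load 25/39]
  13 → USB stick 1  [load 38/39]
  4 → USB stick 2 (new)  [load 4/39]
  11 → USB stick 2  [load 15/39]
  11 → USB stick 2  [load 26/39]
  5 → USB stick 2  [load 31/39]
  5 → USB stick 2  [load 36/39]
  30 → USB stick 3 (new)  [load 30/39]
3 USB sticks opened.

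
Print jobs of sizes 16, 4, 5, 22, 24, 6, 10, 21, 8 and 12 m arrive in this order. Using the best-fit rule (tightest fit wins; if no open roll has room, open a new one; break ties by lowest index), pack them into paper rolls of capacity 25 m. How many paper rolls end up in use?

6

  16 → roll 1 (new)  [load 16/25]
  4 → roll 1  [load 20/25]
  5 → roll 1  [load 25/25]
  22 → roll 2 (new)  [load 22/25]
  24 → roll 3 (new)  [load 24/25]
  6 → roll 4 (new)  [load 6/25]
  10 → roll 4  [load 16/25]
  21 → roll 5 (new)  [load 21/25]
  8 → roll 4  [load 24/25]
  12 → roll 6 (new)  [load 12/25]
6 paper rolls opened.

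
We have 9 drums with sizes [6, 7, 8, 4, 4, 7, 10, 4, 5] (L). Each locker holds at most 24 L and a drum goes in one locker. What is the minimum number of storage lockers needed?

3

Total = 10 + 8 + 7 + 7 + 6 + 5 + 4 + 4 + 4 = 55 L.
Lower bound: ⌈55/24⌉ = 3 storage lockers.
A packing using 3 storage lockers:
  locker 1: 10 + 8 + 6 = 24
  locker 2: 7 + 7 + 5 + 4 = 23
  locker 3: 4 + 4 = 8
This matches the lower bound, so 3 is optimal.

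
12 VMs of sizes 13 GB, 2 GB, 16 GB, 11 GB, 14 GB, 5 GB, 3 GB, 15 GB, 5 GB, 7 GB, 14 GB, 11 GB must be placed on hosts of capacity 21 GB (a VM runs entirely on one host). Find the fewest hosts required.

7

Total = 16 + 15 + 14 + 14 + 13 + 11 + 11 + 7 + 5 + 5 + 3 + 2 = 116 GB.
Lower bound: ⌈116/21⌉ = 6 hosts.
Also, 7 VMs each exceed 21/2 GB, and no two of those can share a host, so at least 7 hosts are needed.
A packing using 7 hosts:
  host 1: 16 + 5 = 21
  host 2: 15 + 5 = 20
  host 3: 14 + 7 = 21
  host 4: 14 + 3 + 2 = 19
  host 5: 13 = 13
  host 6: 11 = 11
  host 7: 11 = 11
This matches the lower bound, so 7 is optimal.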